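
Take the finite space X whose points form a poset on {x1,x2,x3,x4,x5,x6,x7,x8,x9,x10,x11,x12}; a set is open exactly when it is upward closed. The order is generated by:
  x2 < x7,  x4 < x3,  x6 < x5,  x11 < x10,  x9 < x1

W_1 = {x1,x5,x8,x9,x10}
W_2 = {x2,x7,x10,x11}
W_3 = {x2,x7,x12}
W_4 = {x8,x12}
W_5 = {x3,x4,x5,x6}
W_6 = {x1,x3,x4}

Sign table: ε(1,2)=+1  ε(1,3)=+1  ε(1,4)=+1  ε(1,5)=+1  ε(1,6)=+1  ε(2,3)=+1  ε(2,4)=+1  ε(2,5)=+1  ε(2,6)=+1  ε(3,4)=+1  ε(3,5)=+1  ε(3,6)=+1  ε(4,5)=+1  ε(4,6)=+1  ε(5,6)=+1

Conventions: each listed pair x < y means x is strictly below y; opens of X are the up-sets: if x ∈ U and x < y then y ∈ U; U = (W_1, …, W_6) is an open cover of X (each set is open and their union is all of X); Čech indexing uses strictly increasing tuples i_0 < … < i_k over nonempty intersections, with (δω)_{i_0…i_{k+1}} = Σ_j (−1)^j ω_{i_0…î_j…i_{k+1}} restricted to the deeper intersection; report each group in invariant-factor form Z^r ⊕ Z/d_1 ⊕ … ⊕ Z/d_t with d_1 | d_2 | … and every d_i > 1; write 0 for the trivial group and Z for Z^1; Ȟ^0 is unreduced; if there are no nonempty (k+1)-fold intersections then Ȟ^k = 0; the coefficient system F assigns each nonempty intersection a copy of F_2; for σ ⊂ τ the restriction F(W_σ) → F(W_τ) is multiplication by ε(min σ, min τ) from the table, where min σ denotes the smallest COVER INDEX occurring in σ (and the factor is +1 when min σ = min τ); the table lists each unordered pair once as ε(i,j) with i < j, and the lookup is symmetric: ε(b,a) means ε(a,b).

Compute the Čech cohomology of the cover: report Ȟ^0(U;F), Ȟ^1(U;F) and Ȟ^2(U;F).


intersection data:
  W12={x10} W14={x8} W15={x5} W16={x1} W23={x2,x7} W34={x12} W56={x3,x4}
C dims 6,7; δ0: rk_F2 5
Ȟ^0 = (6 − 5) − 0 = 1, so Ȟ^0 ≅ Z/2
Ȟ^1 = (7 − 0) − 5 = 2, so Ȟ^1 ≅ Z/2 ⊕ Z/2
Ȟ^2 = (0 − 0) − 0 = 0, so Ȟ^2 ≅ 0

Ȟ^0 = Z/2, Ȟ^1 = Z/2 ⊕ Z/2 and Ȟ^2 = 0


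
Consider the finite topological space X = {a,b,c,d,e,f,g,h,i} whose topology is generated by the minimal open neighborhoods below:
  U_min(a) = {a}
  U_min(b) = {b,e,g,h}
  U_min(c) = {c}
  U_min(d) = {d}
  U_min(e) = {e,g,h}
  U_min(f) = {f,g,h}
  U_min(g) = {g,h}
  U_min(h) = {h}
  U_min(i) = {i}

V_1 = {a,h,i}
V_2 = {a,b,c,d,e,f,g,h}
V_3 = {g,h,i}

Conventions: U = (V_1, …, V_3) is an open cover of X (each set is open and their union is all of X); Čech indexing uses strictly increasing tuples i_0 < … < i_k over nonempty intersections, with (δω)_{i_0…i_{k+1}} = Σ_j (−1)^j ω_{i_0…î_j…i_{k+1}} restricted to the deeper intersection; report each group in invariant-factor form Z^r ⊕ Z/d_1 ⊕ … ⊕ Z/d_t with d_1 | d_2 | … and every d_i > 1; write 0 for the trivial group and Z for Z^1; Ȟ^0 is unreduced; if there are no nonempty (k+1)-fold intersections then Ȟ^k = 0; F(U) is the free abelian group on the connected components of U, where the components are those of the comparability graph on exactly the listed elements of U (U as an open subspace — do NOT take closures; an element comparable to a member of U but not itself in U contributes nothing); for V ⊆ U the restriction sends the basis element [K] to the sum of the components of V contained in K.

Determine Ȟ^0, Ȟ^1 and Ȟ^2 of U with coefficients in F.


cover nerve:
  V12={a,h} V13={h,i} V23={g,h}
  V123={h}
components per intersection:
  V1: {a} {h} {i}
  V2: {a} {b,e,f,g,h} {c} {d}
  V3: {g,h} {i}
  V12: {a} {h}
  V13: {h} {i}
  V23: {g,h}
  V123: {h}
C dims 9,5,1; δ0: rk 4, SNF 1^4; δ1: rk 1, SNF 1^1
Ȟ^0: (9−4)−0=5 ⇒ Z^5
Ȟ^1: (5−1)−4=0 ⇒ 0
Ȟ^2: (1−0)−1=0 ⇒ 0

Ȟ^0 ≅ Z^5; Ȟ^1 ≅ 0; Ȟ^2 ≅ 0


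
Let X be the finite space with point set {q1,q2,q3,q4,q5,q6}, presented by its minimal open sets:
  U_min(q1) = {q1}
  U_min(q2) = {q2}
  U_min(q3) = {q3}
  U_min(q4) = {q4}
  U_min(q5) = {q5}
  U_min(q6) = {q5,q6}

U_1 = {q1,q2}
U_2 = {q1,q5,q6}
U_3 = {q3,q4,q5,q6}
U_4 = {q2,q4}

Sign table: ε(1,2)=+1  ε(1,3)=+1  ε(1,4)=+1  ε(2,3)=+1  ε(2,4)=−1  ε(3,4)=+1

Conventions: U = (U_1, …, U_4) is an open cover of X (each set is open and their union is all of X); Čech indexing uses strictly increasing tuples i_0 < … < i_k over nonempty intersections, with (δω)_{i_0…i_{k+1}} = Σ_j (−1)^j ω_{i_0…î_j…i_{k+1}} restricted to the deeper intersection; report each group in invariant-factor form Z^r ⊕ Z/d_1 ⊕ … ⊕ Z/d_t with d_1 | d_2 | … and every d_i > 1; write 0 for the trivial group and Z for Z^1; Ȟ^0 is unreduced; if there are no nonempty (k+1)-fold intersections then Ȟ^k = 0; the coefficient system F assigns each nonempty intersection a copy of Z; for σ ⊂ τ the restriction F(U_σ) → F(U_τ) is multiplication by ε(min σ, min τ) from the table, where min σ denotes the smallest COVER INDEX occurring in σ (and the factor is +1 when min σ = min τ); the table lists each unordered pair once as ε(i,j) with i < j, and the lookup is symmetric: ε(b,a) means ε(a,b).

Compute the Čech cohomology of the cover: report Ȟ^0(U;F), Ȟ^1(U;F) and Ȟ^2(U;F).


nerve simplices:
  U12={q1} U14={q2} U23={q5,q6} U34={q4}
C dims 4,4; δ0: rk 3, SNF 1^3
degree 0: 4−3−0 = 1 → Ȟ^0 ≅ Z
degree 1: 4−0−3 = 1 → Ȟ^1 ≅ Z
degree 2: 0−0−0 = 0 → Ȟ^2 ≅ 0

Ȟ^0(U;F) ≅ Z,  Ȟ^1(U;F) ≅ Z,  Ȟ^2(U;F) ≅ 0


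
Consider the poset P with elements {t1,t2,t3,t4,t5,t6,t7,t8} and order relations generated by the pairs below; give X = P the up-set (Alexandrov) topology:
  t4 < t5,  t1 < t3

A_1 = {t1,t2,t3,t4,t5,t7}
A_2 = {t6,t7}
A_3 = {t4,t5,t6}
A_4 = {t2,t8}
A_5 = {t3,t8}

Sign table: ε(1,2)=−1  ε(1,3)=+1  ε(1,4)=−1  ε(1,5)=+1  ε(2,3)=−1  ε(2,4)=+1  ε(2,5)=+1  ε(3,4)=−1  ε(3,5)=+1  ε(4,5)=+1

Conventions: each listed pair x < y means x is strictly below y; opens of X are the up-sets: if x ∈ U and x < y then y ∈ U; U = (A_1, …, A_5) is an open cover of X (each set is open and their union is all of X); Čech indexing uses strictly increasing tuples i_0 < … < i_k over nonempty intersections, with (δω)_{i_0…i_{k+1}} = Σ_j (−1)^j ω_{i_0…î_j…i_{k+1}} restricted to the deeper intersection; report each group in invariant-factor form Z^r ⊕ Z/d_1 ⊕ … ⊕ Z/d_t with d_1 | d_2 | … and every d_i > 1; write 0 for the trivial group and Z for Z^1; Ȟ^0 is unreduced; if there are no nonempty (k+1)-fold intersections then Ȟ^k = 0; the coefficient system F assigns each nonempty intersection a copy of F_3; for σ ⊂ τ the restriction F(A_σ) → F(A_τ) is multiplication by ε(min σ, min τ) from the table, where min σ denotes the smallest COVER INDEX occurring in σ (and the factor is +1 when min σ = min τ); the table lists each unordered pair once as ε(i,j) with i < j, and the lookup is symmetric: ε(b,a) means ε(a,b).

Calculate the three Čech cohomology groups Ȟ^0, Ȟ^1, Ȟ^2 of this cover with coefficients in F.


Ȟ^0 = 0,  Ȟ^1 = Z/3,  Ȟ^2 = 0

nonempty intersections:
  A12={t7} A13={t4,t5} A14={t2} A15={t3} A23={t6} A45={t8}
C dims 5,6; δ0: rk_F3 5
Ȟ^0: (5−5)−0=0 ⇒ 0
Ȟ^1: (6−0)−5=1 ⇒ Z/3
Ȟ^2: (0−0)−0=0 ⇒ 0


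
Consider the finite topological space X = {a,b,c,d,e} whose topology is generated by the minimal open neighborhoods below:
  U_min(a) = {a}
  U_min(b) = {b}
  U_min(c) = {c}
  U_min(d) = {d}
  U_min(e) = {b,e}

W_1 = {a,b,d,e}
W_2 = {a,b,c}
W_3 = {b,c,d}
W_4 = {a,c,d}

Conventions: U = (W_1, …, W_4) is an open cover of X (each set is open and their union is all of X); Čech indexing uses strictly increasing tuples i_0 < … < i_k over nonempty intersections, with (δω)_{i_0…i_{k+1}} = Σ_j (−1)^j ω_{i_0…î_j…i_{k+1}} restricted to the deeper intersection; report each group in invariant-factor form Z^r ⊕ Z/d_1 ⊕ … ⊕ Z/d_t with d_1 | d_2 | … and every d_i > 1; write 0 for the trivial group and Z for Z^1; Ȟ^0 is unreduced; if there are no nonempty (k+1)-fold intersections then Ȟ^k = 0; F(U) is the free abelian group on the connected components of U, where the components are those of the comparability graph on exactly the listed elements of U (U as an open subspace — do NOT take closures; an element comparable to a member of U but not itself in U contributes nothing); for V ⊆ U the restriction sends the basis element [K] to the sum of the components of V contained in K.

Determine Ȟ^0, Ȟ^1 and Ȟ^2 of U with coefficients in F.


Ȟ^0(U;F) ≅ Z^4; Ȟ^1(U;F) ≅ 0; Ȟ^2(U;F) ≅ 0

nonempty intersections:
  W12={a,b} W13={b,d} W14={a,d} W23={b,c} W24={a,c} W34={c,d}
  W123={b} W124={a} W134={d} W234={c}
components per intersection:
  W1: {a} {b,e} {d}
  W2: {a} {b} {c}
  W3: {b} {c} {d}
  W4: {a} {c} {d}
  W12: {a} {b}
  W13: {b} {d}
  W14: {a} {d}
  W23: {b} {c}
  W24: {a} {c}
  W34: {c} {d}
  W123: {b}
  W124: {a}
  W134: {d}
  W234: {c}
C dims 12,12,4; δ0: rk 8, SNF 1^8; δ1: rk 4, SNF 1^4
Ȟ^0: (12−8)−0=4 ⇒ Z^4
Ȟ^1: (12−4)−8=0 ⇒ 0
Ȟ^2: (4−0)−4=0 ⇒ 0


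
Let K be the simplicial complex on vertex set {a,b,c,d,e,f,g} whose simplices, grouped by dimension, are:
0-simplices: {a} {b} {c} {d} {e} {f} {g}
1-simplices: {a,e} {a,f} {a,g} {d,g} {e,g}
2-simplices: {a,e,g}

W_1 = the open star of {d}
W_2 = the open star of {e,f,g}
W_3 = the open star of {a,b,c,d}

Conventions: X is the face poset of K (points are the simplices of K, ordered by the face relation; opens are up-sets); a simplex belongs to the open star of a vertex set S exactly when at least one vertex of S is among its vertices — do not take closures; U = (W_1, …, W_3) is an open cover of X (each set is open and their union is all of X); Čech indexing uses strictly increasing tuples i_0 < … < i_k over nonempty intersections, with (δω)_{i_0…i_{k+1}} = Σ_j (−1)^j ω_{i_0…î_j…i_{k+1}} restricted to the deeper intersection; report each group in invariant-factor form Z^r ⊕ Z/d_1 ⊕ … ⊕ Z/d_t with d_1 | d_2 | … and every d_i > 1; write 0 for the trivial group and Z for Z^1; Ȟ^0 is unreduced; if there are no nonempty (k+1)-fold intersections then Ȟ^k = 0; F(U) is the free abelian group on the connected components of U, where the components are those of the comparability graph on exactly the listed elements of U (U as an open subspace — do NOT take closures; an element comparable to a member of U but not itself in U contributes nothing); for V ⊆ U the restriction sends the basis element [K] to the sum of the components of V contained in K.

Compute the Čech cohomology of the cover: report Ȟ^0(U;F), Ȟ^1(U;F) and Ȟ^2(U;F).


nonempty intersections:
  W1={{d},{d,g}} W2={{e},{f},{g},{a,e},{a,f},{a,g},{d,g},{e,g},{a,e,g}} W3={{a},{b},{c},{d},{a,e},{a,f},{a,g},{d,g},{a,e,g}}
  W12={{d,g}} W13={{d},{d,g}} W23={{a,e},{a,f},{a,g},{d,g},{a,e,g}}
  W123={{d,g}}
components per intersection:
  W1: {{d},{d,g}}
  W2: {{e},{g},{a,e},{a,g},{d,g},{e,g},{a,e,g}} {{f},{a,f}}
  W3: {{a},{a,e},{a,f},{a,g},{a,e,g}} {{b}} {{c}} {{d},{d,g}}
  W12: {{d,g}}
  W13: {{d},{d,g}}
  W23: {{a,e},{a,g},{a,e,g}} {{a,f}} {{d,g}}
  W123: {{d,g}}
C dims 7,5,1; δ0: rk 4, SNF 1^4; δ1: rk 1, SNF 1^1
Ȟ^0: (7−4)−0=3 ⇒ Z^3
Ȟ^1: (5−1)−4=0 ⇒ 0
Ȟ^2: (1−0)−1=0 ⇒ 0

Ȟ^0 ≅ Z^3,  Ȟ^1 ≅ 0,  Ȟ^2 ≅ 0


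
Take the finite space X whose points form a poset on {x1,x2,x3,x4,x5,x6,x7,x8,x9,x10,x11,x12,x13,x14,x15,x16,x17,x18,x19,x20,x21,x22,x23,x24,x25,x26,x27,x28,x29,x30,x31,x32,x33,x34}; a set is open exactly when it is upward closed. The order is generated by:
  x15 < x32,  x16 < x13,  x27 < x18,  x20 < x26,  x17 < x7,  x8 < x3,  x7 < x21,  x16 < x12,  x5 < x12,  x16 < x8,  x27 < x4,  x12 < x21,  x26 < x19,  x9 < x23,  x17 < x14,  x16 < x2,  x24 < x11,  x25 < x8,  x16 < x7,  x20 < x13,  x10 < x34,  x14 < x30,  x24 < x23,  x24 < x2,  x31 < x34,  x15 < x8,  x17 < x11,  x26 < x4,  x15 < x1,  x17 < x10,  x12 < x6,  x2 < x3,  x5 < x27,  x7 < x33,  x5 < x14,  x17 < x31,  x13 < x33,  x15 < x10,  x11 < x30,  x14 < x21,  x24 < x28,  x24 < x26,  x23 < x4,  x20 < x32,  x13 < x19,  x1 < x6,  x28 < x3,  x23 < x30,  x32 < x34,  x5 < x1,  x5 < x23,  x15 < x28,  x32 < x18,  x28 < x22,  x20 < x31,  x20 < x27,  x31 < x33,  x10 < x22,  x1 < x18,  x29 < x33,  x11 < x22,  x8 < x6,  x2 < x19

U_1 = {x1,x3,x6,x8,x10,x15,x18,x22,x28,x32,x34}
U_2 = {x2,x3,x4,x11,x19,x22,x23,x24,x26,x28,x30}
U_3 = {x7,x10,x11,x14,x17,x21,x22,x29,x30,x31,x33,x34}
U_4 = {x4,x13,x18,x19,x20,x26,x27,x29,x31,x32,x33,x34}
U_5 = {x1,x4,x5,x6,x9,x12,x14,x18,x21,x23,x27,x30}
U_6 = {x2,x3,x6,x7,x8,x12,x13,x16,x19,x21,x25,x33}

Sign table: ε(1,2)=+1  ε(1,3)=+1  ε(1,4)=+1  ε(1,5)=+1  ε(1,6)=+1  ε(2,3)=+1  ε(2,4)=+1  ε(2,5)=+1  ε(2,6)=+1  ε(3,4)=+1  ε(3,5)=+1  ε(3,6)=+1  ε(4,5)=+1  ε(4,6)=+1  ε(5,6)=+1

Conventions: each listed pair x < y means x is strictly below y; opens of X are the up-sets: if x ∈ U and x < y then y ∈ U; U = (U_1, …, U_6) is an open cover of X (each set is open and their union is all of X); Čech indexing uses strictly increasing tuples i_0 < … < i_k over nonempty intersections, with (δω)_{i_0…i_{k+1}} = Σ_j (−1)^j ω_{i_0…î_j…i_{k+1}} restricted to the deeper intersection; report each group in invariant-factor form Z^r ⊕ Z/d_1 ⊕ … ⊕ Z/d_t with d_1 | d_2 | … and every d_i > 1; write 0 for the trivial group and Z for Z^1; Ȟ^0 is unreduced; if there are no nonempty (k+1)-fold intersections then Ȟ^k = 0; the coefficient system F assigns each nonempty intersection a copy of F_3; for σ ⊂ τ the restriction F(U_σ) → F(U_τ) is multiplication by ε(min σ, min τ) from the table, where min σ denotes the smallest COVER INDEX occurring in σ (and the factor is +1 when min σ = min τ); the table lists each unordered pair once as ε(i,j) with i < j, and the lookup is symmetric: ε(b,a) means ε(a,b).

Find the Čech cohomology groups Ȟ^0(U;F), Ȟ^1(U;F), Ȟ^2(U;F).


intersection data:
  U12={x3,x22,x28} U13={x10,x22,x34} U14={x18,x32,x34} U15={x1,x6,x18} U16={x3,x6,x8} U23={x11,x22,x30} U24={x4,x19,x26} U25={x4,x23,x30} U26={x2,x3,x19} U34={x29,x31,x33,x34} U35={x14,x21,x30} U36={x7,x21,x33} U45={x4,x18,x27} U46={x13,x19,x33} U56={x6,x12,x21}
  U123={x22} U126={x3} U134={x34} U145={x18} U156={x6} U235={x30} U245={x4} U246={x19} U346={x33} U356={x21}
C dims 6,15,10; δ0: rk_F3 5; δ1: rk_F3 10
Ȟ^0 = (6 − 5) − 0 = 1, so Ȟ^0 ≅ Z/3
Ȟ^1 = (15 − 10) − 5 = 0, so Ȟ^1 ≅ 0
Ȟ^2 = (10 − 0) − 10 = 0, so Ȟ^2 ≅ 0

Ȟ^0 ≅ Z/3, Ȟ^1 ≅ 0, Ȟ^2 ≅ 0


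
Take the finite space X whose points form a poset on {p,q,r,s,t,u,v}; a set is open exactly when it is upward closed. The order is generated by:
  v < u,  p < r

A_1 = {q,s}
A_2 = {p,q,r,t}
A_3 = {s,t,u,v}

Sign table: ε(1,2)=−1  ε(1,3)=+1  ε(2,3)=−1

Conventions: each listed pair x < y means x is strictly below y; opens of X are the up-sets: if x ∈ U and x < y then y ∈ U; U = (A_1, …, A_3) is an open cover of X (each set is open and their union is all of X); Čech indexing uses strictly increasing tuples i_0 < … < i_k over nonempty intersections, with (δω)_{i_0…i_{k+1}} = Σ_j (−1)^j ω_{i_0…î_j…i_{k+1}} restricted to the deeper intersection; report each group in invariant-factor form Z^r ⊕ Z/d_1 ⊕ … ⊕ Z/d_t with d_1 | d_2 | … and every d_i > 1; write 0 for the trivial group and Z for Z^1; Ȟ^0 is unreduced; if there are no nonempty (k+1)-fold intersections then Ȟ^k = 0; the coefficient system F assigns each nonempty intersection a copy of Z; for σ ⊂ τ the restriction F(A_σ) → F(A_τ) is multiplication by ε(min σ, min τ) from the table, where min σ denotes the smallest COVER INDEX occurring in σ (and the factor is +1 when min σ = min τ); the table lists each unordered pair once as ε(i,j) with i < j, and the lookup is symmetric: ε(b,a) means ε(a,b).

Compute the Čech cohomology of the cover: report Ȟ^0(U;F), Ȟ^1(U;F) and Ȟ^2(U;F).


intersection data:
  A12={q} A13={s} A23={t}
C dims 3,3; δ0: rk 2, SNF 1^2
Ȟ^0 = (3 − 2) − 0 = 1, so Ȟ^0 ≅ Z
Ȟ^1 = (3 − 0) − 2 = 1, so Ȟ^1 ≅ Z
Ȟ^2 = (0 − 0) − 0 = 0, so Ȟ^2 ≅ 0

Ȟ^0 ≅ Z, Ȟ^1 ≅ Z, Ȟ^2 ≅ 0


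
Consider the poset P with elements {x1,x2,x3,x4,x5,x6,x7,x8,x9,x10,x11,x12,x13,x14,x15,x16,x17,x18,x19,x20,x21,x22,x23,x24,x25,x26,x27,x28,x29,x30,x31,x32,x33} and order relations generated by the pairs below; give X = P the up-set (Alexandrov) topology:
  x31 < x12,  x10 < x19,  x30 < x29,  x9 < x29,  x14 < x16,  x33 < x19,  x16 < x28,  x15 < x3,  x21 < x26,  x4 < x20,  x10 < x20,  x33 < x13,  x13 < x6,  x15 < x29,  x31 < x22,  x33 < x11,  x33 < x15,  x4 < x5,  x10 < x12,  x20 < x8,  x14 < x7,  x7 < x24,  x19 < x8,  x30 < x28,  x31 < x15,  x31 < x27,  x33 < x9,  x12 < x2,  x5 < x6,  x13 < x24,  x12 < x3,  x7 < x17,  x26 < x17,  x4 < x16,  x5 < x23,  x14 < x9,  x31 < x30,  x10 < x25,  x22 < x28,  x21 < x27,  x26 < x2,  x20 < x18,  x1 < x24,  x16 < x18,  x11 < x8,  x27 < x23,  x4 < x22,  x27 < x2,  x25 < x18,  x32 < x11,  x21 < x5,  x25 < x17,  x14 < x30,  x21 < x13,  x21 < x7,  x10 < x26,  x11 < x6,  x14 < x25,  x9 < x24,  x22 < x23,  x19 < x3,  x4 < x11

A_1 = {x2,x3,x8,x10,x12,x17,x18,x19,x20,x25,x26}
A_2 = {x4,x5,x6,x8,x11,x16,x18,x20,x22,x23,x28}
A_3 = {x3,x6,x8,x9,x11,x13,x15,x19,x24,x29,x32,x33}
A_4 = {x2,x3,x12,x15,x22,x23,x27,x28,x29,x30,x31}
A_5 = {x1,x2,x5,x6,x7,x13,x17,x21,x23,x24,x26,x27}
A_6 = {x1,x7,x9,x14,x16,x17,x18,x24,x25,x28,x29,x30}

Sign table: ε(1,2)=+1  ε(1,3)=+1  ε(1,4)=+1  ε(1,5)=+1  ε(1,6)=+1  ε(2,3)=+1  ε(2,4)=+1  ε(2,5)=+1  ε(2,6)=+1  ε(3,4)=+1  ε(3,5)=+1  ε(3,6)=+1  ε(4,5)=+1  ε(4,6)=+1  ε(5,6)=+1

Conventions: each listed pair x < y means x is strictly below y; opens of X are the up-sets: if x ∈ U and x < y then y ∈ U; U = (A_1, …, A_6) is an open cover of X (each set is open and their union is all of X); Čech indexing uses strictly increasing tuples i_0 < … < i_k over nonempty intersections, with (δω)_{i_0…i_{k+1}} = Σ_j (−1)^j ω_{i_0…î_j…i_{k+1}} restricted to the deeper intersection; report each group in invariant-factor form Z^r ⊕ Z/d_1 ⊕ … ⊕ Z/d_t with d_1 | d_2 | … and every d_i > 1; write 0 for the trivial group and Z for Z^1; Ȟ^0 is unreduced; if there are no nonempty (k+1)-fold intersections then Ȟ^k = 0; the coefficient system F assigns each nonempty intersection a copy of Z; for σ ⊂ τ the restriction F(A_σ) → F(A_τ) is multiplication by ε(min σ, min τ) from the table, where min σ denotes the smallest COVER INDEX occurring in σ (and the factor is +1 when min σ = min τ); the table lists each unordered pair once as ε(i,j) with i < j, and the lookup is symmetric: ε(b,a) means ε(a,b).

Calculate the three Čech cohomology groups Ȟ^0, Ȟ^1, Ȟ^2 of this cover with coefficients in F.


Ȟ^0 ≅ Z, Ȟ^1 ≅ 0, Ȟ^2 ≅ Z/2

intersection data:
  A12={x8,x18,x20} A13={x3,x8,x19} A14={x2,x3,x12} A15={x2,x17,x26} A16={x17,x18,x25} A23={x6,x8,x11} A24={x22,x23,x28} A25={x5,x6,x23} A26={x16,x18,x28} A34={x3,x15,x29} A35={x6,x13,x24} A36={x9,x24,x29} A45={x2,x23,x27} A46={x28,x29,x30} A56={x1,x7,x17,x24}
  A123={x8} A126={x18} A134={x3} A145={x2} A156={x17} A235={x6} A245={x23} A246={x28} A346={x29} A356={x24}
C dims 6,15,10; δ0: rk 5, SNF 1^5; δ1: rk 10, SNF 1^9·2
Ȟ^0 = (6 − 5) − 0 = 1, so Ȟ^0 ≅ Z
Ȟ^1 = (15 − 10) − 5 = 0, so Ȟ^1 ≅ 0
Ȟ^2 = (10 − 0) − 10 = 0 plus torsion [2], so Ȟ^2 ≅ Z/2


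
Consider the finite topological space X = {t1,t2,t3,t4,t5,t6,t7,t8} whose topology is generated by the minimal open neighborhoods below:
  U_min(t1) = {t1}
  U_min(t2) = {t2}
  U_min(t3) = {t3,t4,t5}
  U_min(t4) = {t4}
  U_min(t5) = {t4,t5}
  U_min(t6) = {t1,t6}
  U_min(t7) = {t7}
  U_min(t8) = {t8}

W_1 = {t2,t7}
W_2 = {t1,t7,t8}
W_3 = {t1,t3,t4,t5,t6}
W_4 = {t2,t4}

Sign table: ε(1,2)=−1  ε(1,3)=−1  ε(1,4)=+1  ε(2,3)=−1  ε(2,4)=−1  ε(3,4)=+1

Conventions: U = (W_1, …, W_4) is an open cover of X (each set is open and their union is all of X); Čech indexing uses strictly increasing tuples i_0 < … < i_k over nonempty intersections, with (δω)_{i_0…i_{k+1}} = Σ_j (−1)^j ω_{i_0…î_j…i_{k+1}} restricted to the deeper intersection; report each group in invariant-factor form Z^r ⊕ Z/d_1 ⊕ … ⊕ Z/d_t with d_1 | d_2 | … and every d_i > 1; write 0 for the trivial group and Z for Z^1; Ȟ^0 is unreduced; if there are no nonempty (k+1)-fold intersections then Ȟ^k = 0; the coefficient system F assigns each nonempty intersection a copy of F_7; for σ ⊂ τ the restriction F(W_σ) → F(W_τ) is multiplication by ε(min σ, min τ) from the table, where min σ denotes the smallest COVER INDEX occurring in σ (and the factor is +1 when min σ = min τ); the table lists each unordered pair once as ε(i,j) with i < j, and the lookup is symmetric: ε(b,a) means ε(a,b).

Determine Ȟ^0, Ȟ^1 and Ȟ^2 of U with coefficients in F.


intersection data:
  W12={t7} W14={t2} W23={t1} W34={t4}
C dims 4,4; δ0: rk_F7 3
Ȟ^0 = (4 − 3) − 0 = 1, so Ȟ^0 ≅ Z/7
Ȟ^1 = (4 − 0) − 3 = 1, so Ȟ^1 ≅ Z/7
Ȟ^2 = (0 − 0) − 0 = 0, so Ȟ^2 ≅ 0

Ȟ^0 = Z/7, Ȟ^1 = Z/7, Ȟ^2 = 0


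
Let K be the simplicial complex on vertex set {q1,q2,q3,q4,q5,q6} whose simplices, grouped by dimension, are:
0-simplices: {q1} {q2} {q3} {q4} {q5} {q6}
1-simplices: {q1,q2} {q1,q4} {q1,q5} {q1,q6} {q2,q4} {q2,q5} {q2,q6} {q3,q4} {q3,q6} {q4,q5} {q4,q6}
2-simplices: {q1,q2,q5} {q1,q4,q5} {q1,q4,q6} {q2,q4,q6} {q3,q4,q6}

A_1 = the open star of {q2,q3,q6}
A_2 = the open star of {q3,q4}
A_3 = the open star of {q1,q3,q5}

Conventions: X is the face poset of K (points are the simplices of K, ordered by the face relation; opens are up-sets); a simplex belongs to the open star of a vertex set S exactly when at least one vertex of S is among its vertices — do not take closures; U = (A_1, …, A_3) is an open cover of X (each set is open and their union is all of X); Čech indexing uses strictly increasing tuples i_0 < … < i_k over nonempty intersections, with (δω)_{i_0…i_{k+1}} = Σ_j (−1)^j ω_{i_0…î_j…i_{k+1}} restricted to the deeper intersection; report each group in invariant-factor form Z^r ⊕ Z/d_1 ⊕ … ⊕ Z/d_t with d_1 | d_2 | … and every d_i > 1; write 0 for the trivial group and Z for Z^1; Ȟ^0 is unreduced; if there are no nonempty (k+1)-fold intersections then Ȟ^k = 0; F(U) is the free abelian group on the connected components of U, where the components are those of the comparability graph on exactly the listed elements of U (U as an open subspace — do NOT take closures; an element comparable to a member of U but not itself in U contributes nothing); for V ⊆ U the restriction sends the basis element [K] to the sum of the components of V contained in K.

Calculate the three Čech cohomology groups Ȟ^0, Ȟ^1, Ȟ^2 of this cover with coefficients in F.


Ȟ^0 = Z, Ȟ^1 = Z, Ȟ^2 = 0

nonempty overlaps:
  A1={{q2},{q3},{q6},{q1,q2},{q1,q6},{q2,q4},{q2,q5},{q2,q6},{q3,q4},{q3,q6},{q4,q6},{q1,q2,q5},{q1,q4,q6},{q2,q4,q6},{q3,q4,q6}} A2={{q3},{q4},{q1,q4},{q2,q4},{q3,q4},{q3,q6},{q4,q5},{q4,q6},{q1,q4,q5},{q1,q4,q6},{q2,q4,q6},{q3,q4,q6}} A3={{q1},{q3},{q5},{q1,q2},{q1,q4},{q1,q5},{q1,q6},{q2,q5},{q3,q4},{q3,q6},{q4,q5},{q1,q2,q5},{q1,q4,q5},{q1,q4,q6},{q3,q4,q6}}
  A12={{q3},{q2,q4},{q3,q4},{q3,q6},{q4,q6},{q1,q4,q6},{q2,q4,q6},{q3,q4,q6}} A13={{q3},{q1,q2},{q1,q6},{q2,q5},{q3,q4},{q3,q6},{q1,q2,q5},{q1,q4,q6},{q3,q4,q6}} A23={{q3},{q1,q4},{q3,q4},{q3,q6},{q4,q5},{q1,q4,q5},{q1,q4,q6},{q3,q4,q6}}
  A123={{q3},{q3,q4},{q3,q6},{q1,q4,q6},{q3,q4,q6}}
components per intersection:
  A1: {{q2},{q3},{q6},{q1,q2},{q1,q6},{q2,q4},{q2,q5},{q2,q6},{q3,q4},{q3,q6},{q4,q6},{q1,q2,q5},{q1,q4,q6},{q2,q4,q6},{q3,q4,q6}}
  A2: {{q3},{q4},{q1,q4},{q2,q4},{q3,q4},{q3,q6},{q4,q5},{q4,q6},{q1,q4,q5},{q1,q4,q6},{q2,q4,q6},{q3,q4,q6}}
  A3: {{q1},{q5},{q1,q2},{q1,q4},{q1,q5},{q1,q6},{q2,q5},{q4,q5},{q1,q2,q5},{q1,q4,q5},{q1,q4,q6}} {{q3},{q3,q4},{q3,q6},{q3,q4,q6}}
  A12: {{q3},{q2,q4},{q3,q4},{q3,q6},{q4,q6},{q1,q4,q6},{q2,q4,q6},{q3,q4,q6}}
  A13: {{q3},{q3,q4},{q3,q6},{q3,q4,q6}} {{q1,q2},{q2,q5},{q1,q2,q5}} {{q1,q6},{q1,q4,q6}}
  A23: {{q3},{q3,q4},{q3,q6},{q3,q4,q6}} {{q1,q4},{q4,q5},{q1,q4,q5},{q1,q4,q6}}
  A123: {{q3},{q3,q4},{q3,q6},{q3,q4,q6}} {{q1,q4,q6}}
C dims 4,6,2; δ0: rk 3, SNF 1^3; δ1: rk 2, SNF 1^2
degree 0: 4−3−0 = 1 → Ȟ^0 ≅ Z
degree 1: 6−2−3 = 1 → Ȟ^1 ≅ Z
degree 2: 2−0−2 = 0 → Ȟ^2 ≅ 0


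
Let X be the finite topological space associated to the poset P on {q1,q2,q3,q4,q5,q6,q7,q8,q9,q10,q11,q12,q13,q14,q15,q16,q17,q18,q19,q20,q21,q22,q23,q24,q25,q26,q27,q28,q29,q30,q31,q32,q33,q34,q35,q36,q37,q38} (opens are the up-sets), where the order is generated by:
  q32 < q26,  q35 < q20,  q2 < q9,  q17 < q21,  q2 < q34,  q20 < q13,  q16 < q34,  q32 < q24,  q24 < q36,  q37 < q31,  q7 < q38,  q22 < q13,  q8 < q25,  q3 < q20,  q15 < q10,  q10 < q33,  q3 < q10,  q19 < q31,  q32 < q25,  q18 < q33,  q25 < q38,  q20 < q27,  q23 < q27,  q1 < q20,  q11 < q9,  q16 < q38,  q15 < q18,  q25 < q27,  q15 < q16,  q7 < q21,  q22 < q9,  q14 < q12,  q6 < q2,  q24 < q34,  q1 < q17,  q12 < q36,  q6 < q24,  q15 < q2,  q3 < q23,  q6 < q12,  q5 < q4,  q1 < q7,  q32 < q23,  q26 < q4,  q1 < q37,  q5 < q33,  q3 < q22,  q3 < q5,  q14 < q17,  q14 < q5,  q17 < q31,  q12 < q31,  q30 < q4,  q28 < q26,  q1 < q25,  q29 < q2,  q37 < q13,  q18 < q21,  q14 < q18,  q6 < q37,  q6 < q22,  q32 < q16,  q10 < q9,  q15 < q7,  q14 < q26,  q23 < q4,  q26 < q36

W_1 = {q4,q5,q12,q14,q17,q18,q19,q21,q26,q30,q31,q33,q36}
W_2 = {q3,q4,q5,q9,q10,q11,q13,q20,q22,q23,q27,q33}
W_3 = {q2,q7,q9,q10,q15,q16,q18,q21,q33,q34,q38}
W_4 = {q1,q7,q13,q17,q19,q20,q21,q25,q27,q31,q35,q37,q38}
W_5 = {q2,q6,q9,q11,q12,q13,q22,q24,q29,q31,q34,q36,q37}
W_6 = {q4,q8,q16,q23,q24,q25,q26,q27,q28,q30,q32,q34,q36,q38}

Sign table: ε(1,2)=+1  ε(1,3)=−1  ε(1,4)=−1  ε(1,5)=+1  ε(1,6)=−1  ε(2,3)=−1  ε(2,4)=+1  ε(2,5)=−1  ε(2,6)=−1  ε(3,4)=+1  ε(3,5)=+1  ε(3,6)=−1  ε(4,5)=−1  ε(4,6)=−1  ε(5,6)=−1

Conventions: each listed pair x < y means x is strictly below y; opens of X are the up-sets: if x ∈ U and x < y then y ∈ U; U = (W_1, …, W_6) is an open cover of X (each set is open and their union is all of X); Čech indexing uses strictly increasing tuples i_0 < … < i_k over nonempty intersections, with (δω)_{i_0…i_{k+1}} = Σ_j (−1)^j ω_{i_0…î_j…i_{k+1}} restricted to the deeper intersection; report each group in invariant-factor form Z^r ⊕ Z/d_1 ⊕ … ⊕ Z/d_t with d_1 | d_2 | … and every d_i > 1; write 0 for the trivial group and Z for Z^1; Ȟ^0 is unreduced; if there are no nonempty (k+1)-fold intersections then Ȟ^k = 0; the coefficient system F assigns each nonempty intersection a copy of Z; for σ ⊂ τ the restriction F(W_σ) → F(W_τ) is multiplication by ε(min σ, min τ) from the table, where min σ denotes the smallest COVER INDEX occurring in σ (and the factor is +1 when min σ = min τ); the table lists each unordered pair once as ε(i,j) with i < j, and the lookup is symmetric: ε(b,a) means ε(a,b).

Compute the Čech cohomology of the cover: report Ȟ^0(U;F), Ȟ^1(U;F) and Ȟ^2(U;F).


Ȟ^0 = 0; Ȟ^1 = Z/2; Ȟ^2 = Z

nerve of the cover:
  W12={q4,q5,q33} W13={q18,q21,q33} W14={q17,q19,q21,q31} W15={q12,q31,q36} W16={q4,q26,q30,q36} W23={q9,q10,q33} W24={q13,q20,q27} W25={q9,q11,q13,q22} W26={q4,q23,q27} W34={q7,q21,q38} W35={q2,q9,q34} W36={q16,q34,q38} W45={q13,q31,q37} W46={q25,q27,q38} W56={q24,q34,q36}
  W123={q33} W126={q4} W134={q21} W145={q31} W156={q36} W235={q9} W245={q13} W246={q27} W346={q38} W356={q34}
C dims 6,15,10; δ0: rk 6, SNF 1^5·2; δ1: rk 9, SNF 1^9
Ȟ^0 = (6 − 6) − 0 = 0, so Ȟ^0 ≅ 0
Ȟ^1 = (15 − 9) − 6 = 0 plus torsion [2], so Ȟ^1 ≅ Z/2
Ȟ^2 = (10 − 0) − 9 = 1, so Ȟ^2 ≅ Z


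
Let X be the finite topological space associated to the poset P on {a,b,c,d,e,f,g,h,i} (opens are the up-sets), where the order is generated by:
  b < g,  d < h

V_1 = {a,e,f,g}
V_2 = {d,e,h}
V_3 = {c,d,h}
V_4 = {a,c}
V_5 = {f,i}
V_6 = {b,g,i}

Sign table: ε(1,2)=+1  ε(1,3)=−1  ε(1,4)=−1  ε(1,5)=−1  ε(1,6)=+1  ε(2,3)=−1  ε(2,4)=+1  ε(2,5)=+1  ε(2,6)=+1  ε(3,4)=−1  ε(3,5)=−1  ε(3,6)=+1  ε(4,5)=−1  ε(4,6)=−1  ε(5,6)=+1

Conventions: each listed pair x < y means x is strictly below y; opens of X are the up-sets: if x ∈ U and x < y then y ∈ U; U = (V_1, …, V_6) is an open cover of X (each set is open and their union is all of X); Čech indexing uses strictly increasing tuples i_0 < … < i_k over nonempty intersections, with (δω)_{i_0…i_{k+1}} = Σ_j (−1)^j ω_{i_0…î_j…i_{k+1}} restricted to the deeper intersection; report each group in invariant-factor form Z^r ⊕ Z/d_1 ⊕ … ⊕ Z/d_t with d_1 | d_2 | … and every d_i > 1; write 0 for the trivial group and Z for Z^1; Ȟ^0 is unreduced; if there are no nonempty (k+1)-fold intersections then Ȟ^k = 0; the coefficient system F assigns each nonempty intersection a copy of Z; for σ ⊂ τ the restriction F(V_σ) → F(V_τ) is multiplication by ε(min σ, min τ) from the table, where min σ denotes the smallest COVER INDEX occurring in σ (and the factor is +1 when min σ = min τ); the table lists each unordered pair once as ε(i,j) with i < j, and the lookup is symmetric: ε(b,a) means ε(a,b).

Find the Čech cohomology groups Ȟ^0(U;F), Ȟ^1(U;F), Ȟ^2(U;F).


Ȟ^0 ≅ 0; Ȟ^1 ≅ Z ⊕ Z/2; Ȟ^2 ≅ 0

nerve simplices:
  V12={e} V14={a} V15={f} V16={g} V23={d,h} V34={c} V56={i}
C dims 6,7; δ0: rk 6, SNF 1^5·2
degree 0: 6−6−0 = 0 → Ȟ^0 ≅ 0
degree 1: 7−0−6 = 1 plus torsion [2] → Ȟ^1 ≅ Z ⊕ Z/2
degree 2: 0−0−0 = 0 → Ȟ^2 ≅ 0


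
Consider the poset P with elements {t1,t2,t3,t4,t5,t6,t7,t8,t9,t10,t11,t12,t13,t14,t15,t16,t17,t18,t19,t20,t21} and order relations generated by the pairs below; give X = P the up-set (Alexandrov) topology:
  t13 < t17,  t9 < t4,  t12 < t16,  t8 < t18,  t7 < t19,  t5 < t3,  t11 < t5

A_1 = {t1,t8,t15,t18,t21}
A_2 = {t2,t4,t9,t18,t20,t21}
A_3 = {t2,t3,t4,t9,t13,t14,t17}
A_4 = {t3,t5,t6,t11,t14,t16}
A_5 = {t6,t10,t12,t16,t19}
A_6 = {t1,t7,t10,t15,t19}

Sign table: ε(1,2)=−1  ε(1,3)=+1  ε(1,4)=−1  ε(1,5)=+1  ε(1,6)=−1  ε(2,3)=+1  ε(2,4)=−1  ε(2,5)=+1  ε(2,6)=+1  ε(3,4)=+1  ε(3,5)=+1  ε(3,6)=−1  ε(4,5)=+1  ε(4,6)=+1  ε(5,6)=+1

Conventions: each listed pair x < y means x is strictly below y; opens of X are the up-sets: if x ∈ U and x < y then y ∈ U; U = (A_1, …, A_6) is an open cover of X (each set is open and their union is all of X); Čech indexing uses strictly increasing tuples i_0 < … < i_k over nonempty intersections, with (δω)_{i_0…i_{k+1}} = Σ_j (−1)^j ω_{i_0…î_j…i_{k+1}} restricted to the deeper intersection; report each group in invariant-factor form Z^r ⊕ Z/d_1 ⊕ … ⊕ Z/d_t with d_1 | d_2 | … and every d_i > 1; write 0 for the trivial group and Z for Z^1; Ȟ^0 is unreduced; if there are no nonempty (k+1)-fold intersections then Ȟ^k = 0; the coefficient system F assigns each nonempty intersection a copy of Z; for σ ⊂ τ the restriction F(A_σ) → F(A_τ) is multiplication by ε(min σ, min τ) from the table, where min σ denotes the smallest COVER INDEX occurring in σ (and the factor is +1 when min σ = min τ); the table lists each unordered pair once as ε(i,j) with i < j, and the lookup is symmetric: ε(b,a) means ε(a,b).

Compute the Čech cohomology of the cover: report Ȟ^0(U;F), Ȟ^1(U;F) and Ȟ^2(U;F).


Ȟ^0(U;F) ≅ Z, Ȟ^1(U;F) ≅ Z, Ȟ^2(U;F) ≅ 0

nonempty overlaps:
  A12={t18,t21} A16={t1,t15} A23={t2,t4,t9} A34={t3,t14} A45={t6,t16} A56={t10,t19}
C dims 6,6; δ0: rk 5, SNF 1^5
degree 0: 6−5−0 = 1 → Ȟ^0 ≅ Z
degree 1: 6−0−5 = 1 → Ȟ^1 ≅ Z
degree 2: 0−0−0 = 0 → Ȟ^2 ≅ 0


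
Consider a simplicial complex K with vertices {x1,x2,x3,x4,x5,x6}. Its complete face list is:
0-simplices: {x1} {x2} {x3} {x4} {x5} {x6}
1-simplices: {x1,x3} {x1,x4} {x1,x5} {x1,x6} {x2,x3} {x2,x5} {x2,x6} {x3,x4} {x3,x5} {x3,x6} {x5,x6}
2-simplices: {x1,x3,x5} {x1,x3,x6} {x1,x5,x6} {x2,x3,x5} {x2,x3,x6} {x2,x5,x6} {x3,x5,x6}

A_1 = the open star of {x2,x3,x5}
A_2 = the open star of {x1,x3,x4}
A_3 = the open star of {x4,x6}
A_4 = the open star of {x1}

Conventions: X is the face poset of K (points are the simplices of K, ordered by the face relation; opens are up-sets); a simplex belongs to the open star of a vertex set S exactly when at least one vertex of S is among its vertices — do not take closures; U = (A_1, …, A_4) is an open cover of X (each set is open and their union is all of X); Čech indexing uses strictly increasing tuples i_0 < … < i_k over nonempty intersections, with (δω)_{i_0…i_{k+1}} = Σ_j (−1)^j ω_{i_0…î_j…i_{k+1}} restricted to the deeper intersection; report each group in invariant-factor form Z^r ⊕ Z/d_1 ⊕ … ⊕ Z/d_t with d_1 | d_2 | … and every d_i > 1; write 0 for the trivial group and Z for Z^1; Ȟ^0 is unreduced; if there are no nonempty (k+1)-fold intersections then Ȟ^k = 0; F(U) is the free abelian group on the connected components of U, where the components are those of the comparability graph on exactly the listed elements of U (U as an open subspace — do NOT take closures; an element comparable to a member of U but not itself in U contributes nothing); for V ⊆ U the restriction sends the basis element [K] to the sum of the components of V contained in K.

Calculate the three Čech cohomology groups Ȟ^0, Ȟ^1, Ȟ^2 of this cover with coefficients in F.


nerve simplices:
  A1={{x2},{x3},{x5},{x1,x3},{x1,x5},{x2,x3},{x2,x5},{x2,x6},{x3,x4},{x3,x5},{x3,x6},{x5,x6},{x1,x3,x5},{x1,x3,x6},{x1,x5,x6},{x2,x3,x5},{x2,x3,x6},{x2,x5,x6},{x3,x5,x6}} A2={{x1},{x3},{x4},{x1,x3},{x1,x4},{x1,x5},{x1,x6},{x2,x3},{x3,x4},{x3,x5},{x3,x6},{x1,x3,x5},{x1,x3,x6},{x1,x5,x6},{x2,x3,x5},{x2,x3,x6},{x3,x5,x6}} A3={{x4},{x6},{x1,x4},{x1,x6},{x2,x6},{x3,x4},{x3,x6},{x5,x6},{x1,x3,x6},{x1,x5,x6},{x2,x3,x6},{x2,x5,x6},{x3,x5,x6}} A4={{x1},{x1,x3},{x1,x4},{x1,x5},{x1,x6},{x1,x3,x5},{x1,x3,x6},{x1,x5,x6}}
  A12={{x3},{x1,x3},{x1,x5},{x2,x3},{x3,x4},{x3,x5},{x3,x6},{x1,x3,x5},{x1,x3,x6},{x1,x5,x6},{x2,x3,x5},{x2,x3,x6},{x3,x5,x6}} A13={{x2,x6},{x3,x4},{x3,x6},{x5,x6},{x1,x3,x6},{x1,x5,x6},{x2,x3,x6},{x2,x5,x6},{x3,x5,x6}} A14={{x1,x3},{x1,x5},{x1,x3,x5},{x1,x3,x6},{x1,x5,x6}} A23={{x4},{x1,x4},{x1,x6},{x3,x4},{x3,x6},{x1,x3,x6},{x1,x5,x6},{x2,x3,x6},{x3,x5,x6}} A24={{x1},{x1,x3},{x1,x4},{x1,x5},{x1,x6},{x1,x3,x5},{x1,x3,x6},{x1,x5,x6}} A34={{x1,x4},{x1,x6},{x1,x3,x6},{x1,x5,x6}}
  A123={{x3,x4},{x3,x6},{x1,x3,x6},{x1,x5,x6},{x2,x3,x6},{x3,x5,x6}} A124={{x1,x3},{x1,x5},{x1,x3,x5},{x1,x3,x6},{x1,x5,x6}} A134={{x1,x3,x6},{x1,x5,x6}} A234={{x1,x4},{x1,x6},{x1,x3,x6},{x1,x5,x6}}
  A1234={{x1,x3,x6},{x1,x5,x6}}
components per intersection:
  A1: {{x2},{x3},{x5},{x1,x3},{x1,x5},{x2,x3},{x2,x5},{x2,x6},{x3,x4},{x3,x5},{x3,x6},{x5,x6},{x1,x3,x5},{x1,x3,x6},{x1,x5,x6},{x2,x3,x5},{x2,x3,x6},{x2,x5,x6},{x3,x5,x6}}
  A2: {{x1},{x3},{x4},{x1,x3},{x1,x4},{x1,x5},{x1,x6},{x2,x3},{x3,x4},{x3,x5},{x3,x6},{x1,x3,x5},{x1,x3,x6},{x1,x5,x6},{x2,x3,x5},{x2,x3,x6},{x3,x5,x6}}
  A3: {{x4},{x1,x4},{x3,x4}} {{x6},{x1,x6},{x2,x6},{x3,x6},{x5,x6},{x1,x3,x6},{x1,x5,x6},{x2,x3,x6},{x2,x5,x6},{x3,x5,x6}}
  A4: {{x1},{x1,x3},{x1,x4},{x1,x5},{x1,x6},{x1,x3,x5},{x1,x3,x6},{x1,x5,x6}}
  A12: {{x3},{x1,x3},{x1,x5},{x2,x3},{x3,x4},{x3,x5},{x3,x6},{x1,x3,x5},{x1,x3,x6},{x1,x5,x6},{x2,x3,x5},{x2,x3,x6},{x3,x5,x6}}
  A13: {{x2,x6},{x3,x6},{x5,x6},{x1,x3,x6},{x1,x5,x6},{x2,x3,x6},{x2,x5,x6},{x3,x5,x6}} {{x3,x4}}
  A14: {{x1,x3},{x1,x5},{x1,x3,x5},{x1,x3,x6},{x1,x5,x6}}
  A23: {{x4},{x1,x4},{x3,x4}} {{x1,x6},{x3,x6},{x1,x3,x6},{x1,x5,x6},{x2,x3,x6},{x3,x5,x6}}
  A24: {{x1},{x1,x3},{x1,x4},{x1,x5},{x1,x6},{x1,x3,x5},{x1,x3,x6},{x1,x5,x6}}
  A34: {{x1,x4}} {{x1,x6},{x1,x3,x6},{x1,x5,x6}}
  A123: {{x3,x4}} {{x3,x6},{x1,x3,x6},{x2,x3,x6},{x3,x5,x6}} {{x1,x5,x6}}
  A124: {{x1,x3},{x1,x5},{x1,x3,x5},{x1,x3,x6},{x1,x5,x6}}
  A134: {{x1,x3,x6}} {{x1,x5,x6}}
  A234: {{x1,x4}} {{x1,x6},{x1,x3,x6},{x1,x5,x6}}
  A1234: {{x1,x3,x6}} {{x1,x5,x6}}
C dims 5,9,8,2; δ0: rk 4, SNF 1^4; δ1: rk 5, SNF 1^5; δ2: rk 2, SNF 1^2
degree 0: 5−4−0 = 1 → Ȟ^0 ≅ Z
degree 1: 9−5−4 = 0 → Ȟ^1 ≅ 0
degree 2: 8−2−5 = 1 → Ȟ^2 ≅ Z

Ȟ^0(U;F) ≅ Z, Ȟ^1(U;F) ≅ 0 and Ȟ^2(U;F) ≅ Z


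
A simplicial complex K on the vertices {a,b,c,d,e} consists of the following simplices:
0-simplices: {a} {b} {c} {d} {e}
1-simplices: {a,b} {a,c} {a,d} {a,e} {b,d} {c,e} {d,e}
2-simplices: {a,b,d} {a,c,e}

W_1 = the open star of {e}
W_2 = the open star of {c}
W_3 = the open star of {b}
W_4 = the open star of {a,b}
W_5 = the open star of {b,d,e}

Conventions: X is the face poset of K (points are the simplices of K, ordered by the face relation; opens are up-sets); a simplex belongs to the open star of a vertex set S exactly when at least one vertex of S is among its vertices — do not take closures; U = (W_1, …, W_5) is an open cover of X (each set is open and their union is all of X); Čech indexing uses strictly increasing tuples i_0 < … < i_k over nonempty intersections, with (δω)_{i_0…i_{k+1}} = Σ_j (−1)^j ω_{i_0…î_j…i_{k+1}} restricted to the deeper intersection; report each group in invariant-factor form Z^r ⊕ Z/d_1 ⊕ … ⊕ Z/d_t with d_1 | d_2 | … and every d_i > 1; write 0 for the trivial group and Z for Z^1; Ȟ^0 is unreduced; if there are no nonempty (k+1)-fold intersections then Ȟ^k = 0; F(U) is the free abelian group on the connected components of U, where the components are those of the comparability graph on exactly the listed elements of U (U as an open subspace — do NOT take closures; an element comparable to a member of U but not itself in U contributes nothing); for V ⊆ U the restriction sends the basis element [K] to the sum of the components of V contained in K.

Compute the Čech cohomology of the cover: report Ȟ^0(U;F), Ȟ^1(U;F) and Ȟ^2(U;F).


Ȟ^0(U;F) ≅ Z; Ȟ^1(U;F) ≅ Z; Ȟ^2(U;F) ≅ 0

nerve simplices:
  W1={{e},{a,e},{c,e},{d,e},{a,c,e}} W2={{c},{a,c},{c,e},{a,c,e}} W3={{b},{a,b},{b,d},{a,b,d}} W4={{a},{b},{a,b},{a,c},{a,d},{a,e},{b,d},{a,b,d},{a,c,e}} W5={{b},{d},{e},{a,b},{a,d},{a,e},{b,d},{c,e},{d,e},{a,b,d},{a,c,e}}
  W12={{c,e},{a,c,e}} W14={{a,e},{a,c,e}} W15={{e},{a,e},{c,e},{d,e},{a,c,e}} W24={{a,c},{a,c,e}} W25={{c,e},{a,c,e}} W34={{b},{a,b},{b,d},{a,b,d}} W35={{b},{a,b},{b,d},{a,b,d}} W45={{b},{a,b},{a,d},{a,e},{b,d},{a,b,d},{a,c,e}}
  W124={{a,c,e}} W125={{c,e},{a,c,e}} W145={{a,e},{a,c,e}} W245={{a,c,e}} W345={{b},{a,b},{b,d},{a,b,d}}
  W1245={{a,c,e}}
components per intersection:
  W1: {{e},{a,e},{c,e},{d,e},{a,c,e}}
  W2: {{c},{a,c},{c,e},{a,c,e}}
  W3: {{b},{a,b},{b,d},{a,b,d}}
  W4: {{a},{b},{a,b},{a,c},{a,d},{a,e},{b,d},{a,b,d},{a,c,e}}
  W5: {{b},{d},{e},{a,b},{a,d},{a,e},{b,d},{c,e},{d,e},{a,b,d},{a,c,e}}
  W12: {{c,e},{a,c,e}}
  W14: {{a,e},{a,c,e}}
  W15: {{e},{a,e},{c,e},{d,e},{a,c,e}}
  W24: {{a,c},{a,c,e}}
  W25: {{c,e},{a,c,e}}
  W34: {{b},{a,b},{b,d},{a,b,d}}
  W35: {{b},{a,b},{b,d},{a,b,d}}
  W45: {{b},{a,b},{a,d},{b,d},{a,b,d}} {{a,e},{a,c,e}}
  W124: {{a,c,e}}
  W125: {{c,e},{a,c,e}}
  W145: {{a,e},{a,c,e}}
  W245: {{a,c,e}}
  W345: {{b},{a,b},{b,d},{a,b,d}}
  W1245: {{a,c,e}}
C dims 5,9,5,1; δ0: rk 4, SNF 1^4; δ1: rk 4, SNF 1^4; δ2: rk 1, SNF 1^1
degree 0: 5−4−0 = 1 → Ȟ^0 ≅ Z
degree 1: 9−4−4 = 1 → Ȟ^1 ≅ Z
degree 2: 5−1−4 = 0 → Ȟ^2 ≅ 0


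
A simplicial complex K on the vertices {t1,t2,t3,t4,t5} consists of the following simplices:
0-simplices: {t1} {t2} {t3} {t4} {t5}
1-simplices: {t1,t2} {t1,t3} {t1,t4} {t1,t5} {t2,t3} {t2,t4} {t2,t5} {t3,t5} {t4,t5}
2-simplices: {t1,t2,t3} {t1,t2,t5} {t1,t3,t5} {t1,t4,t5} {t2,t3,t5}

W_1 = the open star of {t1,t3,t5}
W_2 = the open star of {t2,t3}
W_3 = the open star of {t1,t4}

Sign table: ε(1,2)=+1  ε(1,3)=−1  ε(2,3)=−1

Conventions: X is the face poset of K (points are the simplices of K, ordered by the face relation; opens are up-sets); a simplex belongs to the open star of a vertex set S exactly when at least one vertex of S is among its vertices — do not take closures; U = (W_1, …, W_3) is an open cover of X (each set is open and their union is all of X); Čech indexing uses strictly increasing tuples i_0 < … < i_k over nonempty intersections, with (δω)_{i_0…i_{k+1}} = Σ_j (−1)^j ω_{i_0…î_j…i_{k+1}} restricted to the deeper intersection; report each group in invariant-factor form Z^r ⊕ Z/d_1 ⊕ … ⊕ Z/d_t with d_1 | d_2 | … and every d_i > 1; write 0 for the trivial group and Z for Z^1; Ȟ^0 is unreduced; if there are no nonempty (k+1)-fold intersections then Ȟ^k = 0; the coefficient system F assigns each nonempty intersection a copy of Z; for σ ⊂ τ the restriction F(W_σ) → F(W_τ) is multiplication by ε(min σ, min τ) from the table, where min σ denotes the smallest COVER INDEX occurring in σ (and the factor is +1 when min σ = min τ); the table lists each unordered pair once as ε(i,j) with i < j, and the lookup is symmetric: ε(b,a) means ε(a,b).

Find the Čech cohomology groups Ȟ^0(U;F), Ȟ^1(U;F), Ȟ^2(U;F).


intersection data:
  W1={{t1},{t3},{t5},{t1,t2},{t1,t3},{t1,t4},{t1,t5},{t2,t3},{t2,t5},{t3,t5},{t4,t5},{t1,t2,t3},{t1,t2,t5},{t1,t3,t5},{t1,t4,t5},{t2,t3,t5}} W2={{t2},{t3},{t1,t2},{t1,t3},{t2,t3},{t2,t4},{t2,t5},{t3,t5},{t1,t2,t3},{t1,t2,t5},{t1,t3,t5},{t2,t3,t5}} W3={{t1},{t4},{t1,t2},{t1,t3},{t1,t4},{t1,t5},{t2,t4},{t4,t5},{t1,t2,t3},{t1,t2,t5},{t1,t3,t5},{t1,t4,t5}}
  W12={{t3},{t1,t2},{t1,t3},{t2,t3},{t2,t5},{t3,t5},{t1,t2,t3},{t1,t2,t5},{t1,t3,t5},{t2,t3,t5}} W13={{t1},{t1,t2},{t1,t3},{t1,t4},{t1,t5},{t4,t5},{t1,t2,t3},{t1,t2,t5},{t1,t3,t5},{t1,t4,t5}} W23={{t1,t2},{t1,t3},{t2,t4},{t1,t2,t3},{t1,t2,t5},{t1,t3,t5}}
  W123={{t1,t2},{t1,t3},{t1,t2,t3},{t1,t2,t5},{t1,t3,t5}}
C dims 3,3,1; δ0: rk 2, SNF 1^2; δ1: rk 1, SNF 1^1
Ȟ^0 = (3 − 2) − 0 = 1, so Ȟ^0 ≅ Z
Ȟ^1 = (3 − 1) − 2 = 0, so Ȟ^1 ≅ 0
Ȟ^2 = (1 − 0) − 1 = 0, so Ȟ^2 ≅ 0

Ȟ^0 ≅ Z, Ȟ^1 ≅ 0, Ȟ^2 ≅ 0
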